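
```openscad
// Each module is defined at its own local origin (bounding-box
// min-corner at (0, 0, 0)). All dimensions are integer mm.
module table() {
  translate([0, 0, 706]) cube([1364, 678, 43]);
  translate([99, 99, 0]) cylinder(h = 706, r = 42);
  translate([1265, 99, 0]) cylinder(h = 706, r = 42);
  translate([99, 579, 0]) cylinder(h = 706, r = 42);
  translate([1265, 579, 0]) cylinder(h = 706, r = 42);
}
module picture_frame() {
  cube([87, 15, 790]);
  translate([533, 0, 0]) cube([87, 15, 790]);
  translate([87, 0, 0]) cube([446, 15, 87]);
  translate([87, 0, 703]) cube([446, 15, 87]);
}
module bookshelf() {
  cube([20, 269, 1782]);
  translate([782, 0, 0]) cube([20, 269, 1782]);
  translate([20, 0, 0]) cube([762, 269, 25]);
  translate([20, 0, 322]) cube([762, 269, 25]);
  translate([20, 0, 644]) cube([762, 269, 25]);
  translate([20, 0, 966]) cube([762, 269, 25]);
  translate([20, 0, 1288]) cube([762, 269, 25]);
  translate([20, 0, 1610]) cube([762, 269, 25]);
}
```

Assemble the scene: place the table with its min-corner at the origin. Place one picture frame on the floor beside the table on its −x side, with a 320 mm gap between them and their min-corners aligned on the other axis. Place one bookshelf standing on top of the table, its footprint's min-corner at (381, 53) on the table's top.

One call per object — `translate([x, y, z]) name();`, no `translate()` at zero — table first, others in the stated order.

table();
translate([-940, 0, 0]) picture_frame();
translate([381, 53, 749]) bookshelf();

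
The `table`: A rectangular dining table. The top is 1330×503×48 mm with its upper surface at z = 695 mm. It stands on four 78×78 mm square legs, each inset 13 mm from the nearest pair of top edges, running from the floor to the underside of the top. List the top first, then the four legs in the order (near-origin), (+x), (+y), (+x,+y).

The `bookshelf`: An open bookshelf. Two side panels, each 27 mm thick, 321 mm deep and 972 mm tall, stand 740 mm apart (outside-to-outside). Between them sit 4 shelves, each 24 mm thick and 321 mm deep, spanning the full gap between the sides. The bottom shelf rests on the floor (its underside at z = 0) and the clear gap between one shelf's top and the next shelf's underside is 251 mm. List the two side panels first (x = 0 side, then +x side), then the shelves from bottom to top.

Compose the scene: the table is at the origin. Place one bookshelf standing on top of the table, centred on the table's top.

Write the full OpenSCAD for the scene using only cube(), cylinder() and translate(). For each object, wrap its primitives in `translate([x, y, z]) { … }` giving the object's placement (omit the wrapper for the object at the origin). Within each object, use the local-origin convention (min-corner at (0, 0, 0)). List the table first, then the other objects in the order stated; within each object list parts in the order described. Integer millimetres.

translate([0, 0, 647]) cube([1330, 503, 48]);
translate([13, 13, 0]) cube([78, 78, 647]);
translate([1239, 13, 0]) cube([78, 78, 647]);
translate([13, 412, 0]) cube([78, 78, 647]);
translate([1239, 412, 0]) cube([78, 78, 647]);
translate([295, 91, 695]) {
  cube([27, 321, 972]);
  translate([713, 0, 0]) cube([27, 321, 972]);
  translate([27, 0, 0]) cube([686, 321, 24]);
  translate([27, 0, 275]) cube([686, 321, 24]);
  translate([27, 0, 550]) cube([686, 321, 24]);
  translate([27, 0, 825]) cube([686, 321, 24]);
}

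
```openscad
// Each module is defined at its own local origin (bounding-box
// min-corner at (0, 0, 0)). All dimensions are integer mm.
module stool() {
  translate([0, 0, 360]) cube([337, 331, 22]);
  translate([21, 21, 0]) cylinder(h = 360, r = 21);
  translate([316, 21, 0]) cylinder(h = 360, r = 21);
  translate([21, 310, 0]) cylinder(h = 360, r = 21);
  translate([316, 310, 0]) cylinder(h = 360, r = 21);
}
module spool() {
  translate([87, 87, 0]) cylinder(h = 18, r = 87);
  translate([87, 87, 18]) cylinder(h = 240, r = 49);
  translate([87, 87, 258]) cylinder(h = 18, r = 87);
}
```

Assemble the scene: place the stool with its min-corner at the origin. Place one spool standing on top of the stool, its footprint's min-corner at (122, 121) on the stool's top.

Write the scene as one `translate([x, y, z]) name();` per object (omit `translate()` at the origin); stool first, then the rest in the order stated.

stool();
translate([122, 121, 382]) spool();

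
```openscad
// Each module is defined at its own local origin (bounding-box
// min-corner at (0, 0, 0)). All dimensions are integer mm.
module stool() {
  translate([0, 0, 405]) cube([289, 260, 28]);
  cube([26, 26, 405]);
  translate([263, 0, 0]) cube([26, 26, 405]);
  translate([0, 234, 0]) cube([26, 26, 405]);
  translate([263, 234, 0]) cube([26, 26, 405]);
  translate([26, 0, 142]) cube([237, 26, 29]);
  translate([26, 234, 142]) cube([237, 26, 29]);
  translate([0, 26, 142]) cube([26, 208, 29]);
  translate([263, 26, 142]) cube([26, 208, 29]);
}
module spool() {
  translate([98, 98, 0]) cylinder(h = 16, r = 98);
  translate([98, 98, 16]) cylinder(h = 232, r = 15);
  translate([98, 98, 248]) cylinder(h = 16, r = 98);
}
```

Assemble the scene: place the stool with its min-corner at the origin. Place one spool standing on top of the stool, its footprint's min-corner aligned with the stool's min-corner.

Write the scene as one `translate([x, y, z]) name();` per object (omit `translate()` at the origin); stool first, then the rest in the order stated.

stool();
translate([0, 0, 433]) spool();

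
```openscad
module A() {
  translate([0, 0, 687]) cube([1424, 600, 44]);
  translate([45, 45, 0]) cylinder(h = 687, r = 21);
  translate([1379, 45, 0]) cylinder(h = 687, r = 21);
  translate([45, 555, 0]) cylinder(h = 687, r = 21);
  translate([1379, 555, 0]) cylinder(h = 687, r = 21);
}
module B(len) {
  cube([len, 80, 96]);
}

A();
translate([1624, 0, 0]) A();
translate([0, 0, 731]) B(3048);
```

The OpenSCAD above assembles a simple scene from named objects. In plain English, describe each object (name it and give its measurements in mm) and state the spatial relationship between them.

A is a rectangular dining table. The top is 1424×600×44 mm with its upper surface at z = 731 mm. It stands on four round legs of 42 mm diameter, each leg's bounding box inset 24 mm from the nearest pair of top edges, running from the floor to the underside of the top.

B is a rectangular beam 3048 mm long (x), 80 mm deep (y), 96 mm thick (z).

The beam spans the tops of two tables placed 200 mm apart, resting at z = 731 mm.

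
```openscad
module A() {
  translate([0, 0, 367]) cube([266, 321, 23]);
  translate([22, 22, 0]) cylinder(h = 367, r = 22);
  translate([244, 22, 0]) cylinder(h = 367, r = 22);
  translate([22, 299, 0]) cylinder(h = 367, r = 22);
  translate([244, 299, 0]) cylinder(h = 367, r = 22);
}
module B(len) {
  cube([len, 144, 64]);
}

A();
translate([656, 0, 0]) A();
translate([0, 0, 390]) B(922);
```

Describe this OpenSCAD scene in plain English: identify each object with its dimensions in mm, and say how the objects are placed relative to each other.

A is a simple wooden stool: a rectangular seat 266 mm (x) by 321 mm (y), 23 mm thick, top face at z = 390 mm, on four round legs, each 44 mm in diameter. The legs rest on z = 0, each leg's axis is inset half a diameter from the nearest pair of seat edges (so the leg's bounding box is flush with the corner).

B is a rectangular beam 922 mm long (x), 144 mm deep (y), 64 mm thick (z).

The beam spans the tops of two stools placed 390 mm apart, resting at z = 390 mm.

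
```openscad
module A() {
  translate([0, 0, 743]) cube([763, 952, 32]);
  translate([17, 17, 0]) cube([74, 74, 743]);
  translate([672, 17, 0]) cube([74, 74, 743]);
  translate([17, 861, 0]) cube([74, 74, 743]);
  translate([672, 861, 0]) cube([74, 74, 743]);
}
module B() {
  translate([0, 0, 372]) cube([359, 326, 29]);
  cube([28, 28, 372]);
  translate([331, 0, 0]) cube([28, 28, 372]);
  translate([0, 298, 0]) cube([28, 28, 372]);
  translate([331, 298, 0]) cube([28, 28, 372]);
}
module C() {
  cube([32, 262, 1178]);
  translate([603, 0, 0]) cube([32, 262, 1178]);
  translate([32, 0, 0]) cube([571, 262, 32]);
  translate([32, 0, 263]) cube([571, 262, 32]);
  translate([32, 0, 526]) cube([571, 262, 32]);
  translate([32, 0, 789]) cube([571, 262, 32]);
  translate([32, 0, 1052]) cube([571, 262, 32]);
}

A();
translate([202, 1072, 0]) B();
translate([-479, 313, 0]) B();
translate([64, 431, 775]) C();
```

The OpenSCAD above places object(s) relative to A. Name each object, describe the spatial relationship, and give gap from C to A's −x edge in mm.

A is a table. B is a stool. C is a bookshelf. Two stools sit around the table at the +y, −x sides. The bookshelf is on top of the table. The gap from the bookshelf to the table's −x edge is 64 mm.

The bookshelf's min-x is at 64; the table's min-x is 0; gap = 64 mm.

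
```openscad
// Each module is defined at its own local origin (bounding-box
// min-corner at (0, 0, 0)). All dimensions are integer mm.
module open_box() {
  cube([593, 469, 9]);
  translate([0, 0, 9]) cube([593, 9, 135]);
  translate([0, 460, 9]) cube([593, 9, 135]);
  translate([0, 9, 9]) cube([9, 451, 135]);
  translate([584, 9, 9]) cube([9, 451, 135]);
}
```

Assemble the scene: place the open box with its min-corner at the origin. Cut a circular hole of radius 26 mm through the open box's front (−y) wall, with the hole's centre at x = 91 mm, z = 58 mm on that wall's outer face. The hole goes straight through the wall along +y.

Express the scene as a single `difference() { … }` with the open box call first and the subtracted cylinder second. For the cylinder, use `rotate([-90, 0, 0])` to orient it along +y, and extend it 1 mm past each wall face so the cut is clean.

difference() {
  open_box();
  translate([91, -1, 58]) rotate([-90, 0, 0]) cylinder(h = 11, r = 26);
}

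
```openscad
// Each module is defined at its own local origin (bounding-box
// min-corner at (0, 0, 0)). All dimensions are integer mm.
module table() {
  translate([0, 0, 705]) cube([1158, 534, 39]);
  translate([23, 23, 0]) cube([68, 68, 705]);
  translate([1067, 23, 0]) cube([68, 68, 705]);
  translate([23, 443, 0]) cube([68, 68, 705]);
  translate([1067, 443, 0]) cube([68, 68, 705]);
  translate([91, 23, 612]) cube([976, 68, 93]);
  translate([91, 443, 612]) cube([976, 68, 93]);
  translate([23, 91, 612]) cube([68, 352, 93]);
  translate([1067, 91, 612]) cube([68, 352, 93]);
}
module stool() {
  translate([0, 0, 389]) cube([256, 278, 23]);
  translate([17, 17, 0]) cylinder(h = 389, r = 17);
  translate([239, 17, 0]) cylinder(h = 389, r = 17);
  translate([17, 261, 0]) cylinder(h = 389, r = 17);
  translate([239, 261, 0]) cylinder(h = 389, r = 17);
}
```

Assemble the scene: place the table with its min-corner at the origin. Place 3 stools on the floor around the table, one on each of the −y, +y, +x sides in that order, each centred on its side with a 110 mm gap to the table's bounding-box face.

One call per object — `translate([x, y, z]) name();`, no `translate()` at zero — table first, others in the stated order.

table();
translate([451, -388, 0]) stool();
translate([451, 644, 0]) stool();
translate([1268, 128, 0]) stool();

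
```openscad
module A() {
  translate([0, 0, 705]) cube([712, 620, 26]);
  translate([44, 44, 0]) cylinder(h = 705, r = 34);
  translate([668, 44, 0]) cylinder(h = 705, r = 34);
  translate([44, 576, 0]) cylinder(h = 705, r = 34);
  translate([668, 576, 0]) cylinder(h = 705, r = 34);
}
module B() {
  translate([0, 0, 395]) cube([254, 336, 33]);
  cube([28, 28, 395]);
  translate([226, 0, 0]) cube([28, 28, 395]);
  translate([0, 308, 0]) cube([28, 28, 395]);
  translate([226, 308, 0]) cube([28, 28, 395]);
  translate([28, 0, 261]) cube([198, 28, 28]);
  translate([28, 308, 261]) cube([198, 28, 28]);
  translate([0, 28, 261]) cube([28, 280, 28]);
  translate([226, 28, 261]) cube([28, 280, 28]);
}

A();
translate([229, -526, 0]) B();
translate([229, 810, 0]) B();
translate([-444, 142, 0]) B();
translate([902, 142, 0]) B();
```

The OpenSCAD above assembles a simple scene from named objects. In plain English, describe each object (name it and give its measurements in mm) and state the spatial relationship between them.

A is a rectangular dining table. The top is 712×620×26 mm with its upper surface at z = 731 mm. It stands on four round legs of 68 mm diameter, each leg's bounding box inset 10 mm from the nearest pair of top edges, running from the floor to the underside of the top.

B is a simple wooden stool: a rectangular seat 254 mm (x) by 336 mm (y), 33 mm thick, top face at z = 428 mm, on four square legs, each 28×28 mm in cross-section. The legs rest on z = 0, each flush with a corner of the seat. Four stretchers, 28 mm wide and 28 mm tall, connect adjacent legs with their undersides at z = 261 mm, each running between the inner faces of the legs it joins and aligned with the legs' outer faces on the other axis.

Four stools sit around the table at the −y, +y, −x, +x sides.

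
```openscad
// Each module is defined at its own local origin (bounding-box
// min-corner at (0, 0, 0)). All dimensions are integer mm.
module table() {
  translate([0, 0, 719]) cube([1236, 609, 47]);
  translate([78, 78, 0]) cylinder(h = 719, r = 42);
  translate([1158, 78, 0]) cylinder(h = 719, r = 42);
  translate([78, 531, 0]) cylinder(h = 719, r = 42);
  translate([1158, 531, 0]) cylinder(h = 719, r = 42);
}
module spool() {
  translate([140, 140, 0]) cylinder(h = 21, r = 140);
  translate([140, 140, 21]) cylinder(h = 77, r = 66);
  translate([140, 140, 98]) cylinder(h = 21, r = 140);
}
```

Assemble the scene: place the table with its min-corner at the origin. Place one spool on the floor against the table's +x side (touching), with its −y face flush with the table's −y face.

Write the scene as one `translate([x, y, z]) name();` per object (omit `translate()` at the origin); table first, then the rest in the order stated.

table();
translate([1236, 0, 0]) spool();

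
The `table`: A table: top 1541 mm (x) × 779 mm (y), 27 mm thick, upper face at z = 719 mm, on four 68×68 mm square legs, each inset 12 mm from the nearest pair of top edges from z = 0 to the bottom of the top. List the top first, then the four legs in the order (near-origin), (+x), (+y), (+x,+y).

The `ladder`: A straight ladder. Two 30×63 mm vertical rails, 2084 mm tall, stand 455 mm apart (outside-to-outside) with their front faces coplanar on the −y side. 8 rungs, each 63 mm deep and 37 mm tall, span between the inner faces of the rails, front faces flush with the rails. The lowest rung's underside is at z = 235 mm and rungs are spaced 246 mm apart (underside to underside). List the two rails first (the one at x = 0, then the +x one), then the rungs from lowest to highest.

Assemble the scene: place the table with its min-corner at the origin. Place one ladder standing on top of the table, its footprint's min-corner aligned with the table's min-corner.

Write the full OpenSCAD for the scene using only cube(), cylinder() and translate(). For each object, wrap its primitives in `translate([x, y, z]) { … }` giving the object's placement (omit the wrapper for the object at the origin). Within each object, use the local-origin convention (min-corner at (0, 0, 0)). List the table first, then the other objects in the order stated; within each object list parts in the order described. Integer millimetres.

translate([0, 0, 692]) cube([1541, 779, 27]);
translate([12, 12, 0]) cube([68, 68, 692]);
translate([1461, 12, 0]) cube([68, 68, 692]);
translate([12, 699, 0]) cube([68, 68, 692]);
translate([1461, 699, 0]) cube([68, 68, 692]);
translate([0, 0, 719]) {
  cube([30, 63, 2084]);
  translate([425, 0, 0]) cube([30, 63, 2084]);
  translate([30, 0, 235]) cube([395, 63, 37]);
  translate([30, 0, 481]) cube([395, 63, 37]);
  translate([30, 0, 727]) cube([395, 63, 37]);
  translate([30, 0, 973]) cube([395, 63, 37]);
  translate([30, 0, 1219]) cube([395, 63, 37]);
  translate([30, 0, 1465]) cube([395, 63, 37]);
  translate([30, 0, 1711]) cube([395, 63, 37]);
  translate([30, 0, 1957]) cube([395, 63, 37]);
}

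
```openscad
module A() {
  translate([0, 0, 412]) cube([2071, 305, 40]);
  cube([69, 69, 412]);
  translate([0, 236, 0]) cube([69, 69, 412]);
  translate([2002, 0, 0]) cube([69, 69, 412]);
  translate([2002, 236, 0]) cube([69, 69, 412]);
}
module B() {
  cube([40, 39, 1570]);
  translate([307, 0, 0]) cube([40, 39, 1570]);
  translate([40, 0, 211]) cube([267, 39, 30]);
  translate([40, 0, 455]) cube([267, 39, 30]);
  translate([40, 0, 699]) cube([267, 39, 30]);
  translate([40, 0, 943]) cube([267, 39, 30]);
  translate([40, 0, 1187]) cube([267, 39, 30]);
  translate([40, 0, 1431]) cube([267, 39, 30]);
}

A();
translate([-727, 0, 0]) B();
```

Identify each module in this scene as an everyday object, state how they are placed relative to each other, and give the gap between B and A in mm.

The ladder's nearest face is 380 mm from the bench's −x face.

A is a bench. B is a ladder. The ladder is on the floor beside the bench on its −x side. The gap between the ladder and the bench is 380 mm.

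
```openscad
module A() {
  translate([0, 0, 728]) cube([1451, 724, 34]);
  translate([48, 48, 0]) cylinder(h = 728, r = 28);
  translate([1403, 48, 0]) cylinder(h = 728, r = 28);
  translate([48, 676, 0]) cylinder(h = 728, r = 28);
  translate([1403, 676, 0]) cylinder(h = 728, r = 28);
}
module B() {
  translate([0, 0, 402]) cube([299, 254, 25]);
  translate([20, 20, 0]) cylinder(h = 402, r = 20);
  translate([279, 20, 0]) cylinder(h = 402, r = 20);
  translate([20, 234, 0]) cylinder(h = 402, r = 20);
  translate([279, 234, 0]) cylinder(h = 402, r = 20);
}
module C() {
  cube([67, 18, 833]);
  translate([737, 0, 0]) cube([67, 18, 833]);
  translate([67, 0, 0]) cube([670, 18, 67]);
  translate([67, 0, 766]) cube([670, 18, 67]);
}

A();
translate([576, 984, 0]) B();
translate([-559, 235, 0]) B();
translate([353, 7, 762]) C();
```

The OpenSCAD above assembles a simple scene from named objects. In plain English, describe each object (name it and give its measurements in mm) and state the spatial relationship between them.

A is a rectangular dining table. The top is 1451×724×34 mm with its upper surface at z = 762 mm. It stands on four round legs of 56 mm diameter, each leg's bounding box inset 20 mm from the nearest pair of top edges, running from the floor to the underside of the top.

B is a four-legged stool. The seat is a 299×254×25 mm slab whose top surface is at z = 427 mm; four round legs, each 40 mm in diameter, run from the floor (z = 0) to the underside of the seat, each leg's axis is inset half a diameter from the nearest pair of seat edges (so the leg's bounding box is flush with the corner).

C is a rectangular picture frame lying in the x–z plane (depth along y). The opening is 670 mm wide (x) by 699 mm tall (z), surrounded by a border 67 mm wide on all four sides. The frame is 18 mm deep and is made of two full-height vertical stiles with two horizontal rails fitted between them.

Two stools sit around the table at the +y, −x sides. The picture frame is on top of the table.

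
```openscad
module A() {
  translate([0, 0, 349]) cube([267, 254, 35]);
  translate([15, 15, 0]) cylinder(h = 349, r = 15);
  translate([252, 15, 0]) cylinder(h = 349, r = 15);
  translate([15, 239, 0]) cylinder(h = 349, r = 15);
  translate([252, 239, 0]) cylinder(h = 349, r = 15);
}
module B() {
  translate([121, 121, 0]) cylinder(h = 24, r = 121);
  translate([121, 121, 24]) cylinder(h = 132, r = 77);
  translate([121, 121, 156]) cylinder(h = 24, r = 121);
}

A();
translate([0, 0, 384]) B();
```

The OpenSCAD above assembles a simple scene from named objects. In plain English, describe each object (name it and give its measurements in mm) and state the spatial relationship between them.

A is a four-legged stool. The seat is a 267×254×35 mm slab whose top surface is at z = 384 mm; four round legs, each 30 mm in diameter, run from the floor (z = 0) to the underside of the seat, each leg's axis is inset half a diameter from the nearest pair of seat edges (so the leg's bounding box is flush with the corner).

B is a spool: two coaxial disc flanges of radius 121 mm and thickness 24 mm, joined by a core cylinder of radius 77 mm and height 132 mm. The lower flange rests on z = 0 and the three cylinders share a vertical axis.

The spool is on top of the stool.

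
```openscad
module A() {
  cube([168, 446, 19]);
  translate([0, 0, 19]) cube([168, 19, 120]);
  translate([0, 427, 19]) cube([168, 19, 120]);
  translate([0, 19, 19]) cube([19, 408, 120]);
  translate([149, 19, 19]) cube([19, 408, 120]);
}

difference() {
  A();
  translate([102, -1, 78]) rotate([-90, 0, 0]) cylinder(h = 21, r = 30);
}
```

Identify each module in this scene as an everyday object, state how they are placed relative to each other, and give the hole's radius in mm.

A is an open box. The open box has a circular hole through its front wall. The hole's radius is 30 mm.

The subtracted cylinder has r = 30 mm.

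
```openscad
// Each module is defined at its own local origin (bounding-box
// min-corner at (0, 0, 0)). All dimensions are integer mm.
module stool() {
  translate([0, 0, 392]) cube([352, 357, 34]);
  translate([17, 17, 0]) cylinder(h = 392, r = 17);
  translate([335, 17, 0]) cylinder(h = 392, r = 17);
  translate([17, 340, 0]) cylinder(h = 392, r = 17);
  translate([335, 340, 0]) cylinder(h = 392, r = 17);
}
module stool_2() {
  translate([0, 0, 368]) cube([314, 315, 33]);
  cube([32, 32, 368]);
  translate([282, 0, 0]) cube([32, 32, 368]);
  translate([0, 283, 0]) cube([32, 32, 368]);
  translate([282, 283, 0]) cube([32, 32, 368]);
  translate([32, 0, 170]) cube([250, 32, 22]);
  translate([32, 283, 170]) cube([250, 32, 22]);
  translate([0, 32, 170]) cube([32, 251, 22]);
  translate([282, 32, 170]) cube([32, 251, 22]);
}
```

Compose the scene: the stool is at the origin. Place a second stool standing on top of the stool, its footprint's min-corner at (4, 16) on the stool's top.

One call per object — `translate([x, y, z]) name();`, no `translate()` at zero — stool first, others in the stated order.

stool();
translate([4, 16, 426]) stool_2();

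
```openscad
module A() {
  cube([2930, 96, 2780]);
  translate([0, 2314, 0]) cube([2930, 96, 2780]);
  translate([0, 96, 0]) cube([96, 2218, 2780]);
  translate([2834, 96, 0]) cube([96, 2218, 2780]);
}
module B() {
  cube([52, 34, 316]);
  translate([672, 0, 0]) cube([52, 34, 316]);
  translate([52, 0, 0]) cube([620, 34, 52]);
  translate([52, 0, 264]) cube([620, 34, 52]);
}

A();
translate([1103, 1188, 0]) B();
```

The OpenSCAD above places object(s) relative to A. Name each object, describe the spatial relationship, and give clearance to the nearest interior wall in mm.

Clearances: x = 1007, y = 1092; minimum 1007 mm.

A is a house frame. B is a picture frame. The picture frame sits inside the house frame, centred. The clearance to the nearest interior wall is 1007 mm.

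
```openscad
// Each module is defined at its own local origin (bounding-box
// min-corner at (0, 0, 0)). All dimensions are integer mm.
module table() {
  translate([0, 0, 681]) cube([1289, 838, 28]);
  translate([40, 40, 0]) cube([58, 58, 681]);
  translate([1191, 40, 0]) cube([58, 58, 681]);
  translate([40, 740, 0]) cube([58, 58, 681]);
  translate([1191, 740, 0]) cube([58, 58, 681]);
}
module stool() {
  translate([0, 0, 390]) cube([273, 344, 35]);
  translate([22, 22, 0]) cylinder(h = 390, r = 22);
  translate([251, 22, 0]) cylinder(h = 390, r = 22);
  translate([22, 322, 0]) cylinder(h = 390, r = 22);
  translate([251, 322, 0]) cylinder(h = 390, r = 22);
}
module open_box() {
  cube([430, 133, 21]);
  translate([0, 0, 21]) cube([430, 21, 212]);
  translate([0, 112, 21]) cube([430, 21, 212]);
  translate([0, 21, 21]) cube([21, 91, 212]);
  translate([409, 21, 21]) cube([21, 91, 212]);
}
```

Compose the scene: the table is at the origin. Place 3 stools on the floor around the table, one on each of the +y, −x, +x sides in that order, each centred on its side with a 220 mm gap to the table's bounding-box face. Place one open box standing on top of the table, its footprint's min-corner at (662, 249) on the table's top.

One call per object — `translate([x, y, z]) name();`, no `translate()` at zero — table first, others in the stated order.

table();
translate([508, 1058, 0]) stool();
translate([-493, 247, 0]) stool();
translate([1509, 247, 0]) stool();
translate([662, 249, 709]) open_box();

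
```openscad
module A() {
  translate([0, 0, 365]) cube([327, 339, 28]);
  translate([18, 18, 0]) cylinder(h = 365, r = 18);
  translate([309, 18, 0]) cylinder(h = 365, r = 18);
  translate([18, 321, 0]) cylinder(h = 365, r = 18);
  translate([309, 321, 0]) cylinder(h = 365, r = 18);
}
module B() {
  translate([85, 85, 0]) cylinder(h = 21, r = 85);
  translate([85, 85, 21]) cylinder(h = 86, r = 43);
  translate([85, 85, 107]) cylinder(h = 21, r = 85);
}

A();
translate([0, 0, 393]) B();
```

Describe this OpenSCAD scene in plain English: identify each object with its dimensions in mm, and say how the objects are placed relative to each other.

A is a four-legged stool. The seat is a 327×339×28 mm slab whose top surface is at z = 393 mm; four round legs, each 36 mm in diameter, run from the floor (z = 0) to the underside of the seat, each leg's axis is inset half a diameter from the nearest pair of seat edges (so the leg's bounding box is flush with the corner).

B is a spool: two coaxial disc flanges of radius 85 mm and thickness 21 mm, joined by a core cylinder of radius 43 mm and height 86 mm. The lower flange rests on z = 0 and the three cylinders share a vertical axis.

The spool is on top of the stool.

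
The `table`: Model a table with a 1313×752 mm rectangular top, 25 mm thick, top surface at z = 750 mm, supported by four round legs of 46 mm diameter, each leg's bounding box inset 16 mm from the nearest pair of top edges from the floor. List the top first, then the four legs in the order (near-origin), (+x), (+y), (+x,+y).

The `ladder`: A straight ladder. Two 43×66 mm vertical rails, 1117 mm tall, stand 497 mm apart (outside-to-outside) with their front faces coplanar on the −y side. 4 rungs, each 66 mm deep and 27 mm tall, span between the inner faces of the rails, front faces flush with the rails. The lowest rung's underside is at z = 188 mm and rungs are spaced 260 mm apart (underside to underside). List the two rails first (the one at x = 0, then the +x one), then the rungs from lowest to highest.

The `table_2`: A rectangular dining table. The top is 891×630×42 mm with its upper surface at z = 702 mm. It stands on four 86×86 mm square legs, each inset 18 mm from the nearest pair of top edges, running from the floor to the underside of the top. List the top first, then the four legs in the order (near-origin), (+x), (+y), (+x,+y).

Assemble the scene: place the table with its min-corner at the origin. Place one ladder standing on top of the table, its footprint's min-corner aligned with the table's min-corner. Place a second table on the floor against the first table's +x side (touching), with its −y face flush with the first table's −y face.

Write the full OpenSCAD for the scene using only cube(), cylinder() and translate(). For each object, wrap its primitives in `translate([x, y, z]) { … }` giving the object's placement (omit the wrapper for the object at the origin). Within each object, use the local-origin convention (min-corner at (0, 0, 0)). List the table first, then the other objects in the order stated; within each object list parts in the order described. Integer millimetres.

translate([0, 0, 725]) cube([1313, 752, 25]);
translate([39, 39, 0]) cylinder(h = 725, r = 23);
translate([1274, 39, 0]) cylinder(h = 725, r = 23);
translate([39, 713, 0]) cylinder(h = 725, r = 23);
translate([1274, 713, 0]) cylinder(h = 725, r = 23);
translate([0, 0, 750]) {
  cube([43, 66, 1117]);
  translate([454, 0, 0]) cube([43, 66, 1117]);
  translate([43, 0, 188]) cube([411, 66, 27]);
  translate([43, 0, 448]) cube([411, 66, 27]);
  translate([43, 0, 708]) cube([411, 66, 27]);
  translate([43, 0, 968]) cube([411, 66, 27]);
}
translate([1313, 0, 0]) {
  translate([0, 0, 660]) cube([891, 630, 42]);
  translate([18, 18, 0]) cube([86, 86, 660]);
  translate([787, 18, 0]) cube([86, 86, 660]);
  translate([18, 526, 0]) cube([86, 86, 660]);
  translate([787, 526, 0]) cube([86, 86, 660]);
}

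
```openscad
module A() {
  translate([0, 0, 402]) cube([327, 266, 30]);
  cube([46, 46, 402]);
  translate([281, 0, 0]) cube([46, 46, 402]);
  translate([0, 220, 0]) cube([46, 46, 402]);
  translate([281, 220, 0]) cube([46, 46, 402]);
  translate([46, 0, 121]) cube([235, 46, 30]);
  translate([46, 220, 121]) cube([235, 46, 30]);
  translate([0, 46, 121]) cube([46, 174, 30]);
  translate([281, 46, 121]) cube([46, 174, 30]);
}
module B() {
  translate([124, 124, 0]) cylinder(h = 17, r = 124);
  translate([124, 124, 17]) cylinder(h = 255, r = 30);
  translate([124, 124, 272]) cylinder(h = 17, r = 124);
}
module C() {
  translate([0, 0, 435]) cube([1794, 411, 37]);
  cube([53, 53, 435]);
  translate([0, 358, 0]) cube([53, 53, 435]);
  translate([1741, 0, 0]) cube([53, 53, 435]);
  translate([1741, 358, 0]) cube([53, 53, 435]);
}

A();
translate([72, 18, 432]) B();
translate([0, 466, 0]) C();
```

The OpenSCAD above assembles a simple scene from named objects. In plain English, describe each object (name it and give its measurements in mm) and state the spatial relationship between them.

A is a four-legged stool. The seat is 327×266 mm, 30 mm thick, top at z = 432 mm. It stands on four square legs, each 46×46 mm in cross-section, from z = 0 to the seat underside, each flush with a corner of the seat. Four stretchers, 46 mm wide and 30 mm tall, connect adjacent legs with their undersides at z = 121 mm, each running between the inner faces of the legs it joins and aligned with the legs' outer faces on the other axis.

B is a spool: two coaxial disc flanges of radius 124 mm and thickness 17 mm, joined by a core cylinder of radius 30 mm and height 255 mm. The lower flange rests on z = 0 and the three cylinders share a vertical axis.

C is a long wooden bench with a 1794 mm (x) × 411 mm (y) seat, 37 mm thick, its top surface 472 mm above the floor. Four 53 mm square legs at the seat corners, flush with the edges, run from z = 0 to the seat underside.

The spool is on top of the stool. The bench is on the floor beside the stool on its +y side.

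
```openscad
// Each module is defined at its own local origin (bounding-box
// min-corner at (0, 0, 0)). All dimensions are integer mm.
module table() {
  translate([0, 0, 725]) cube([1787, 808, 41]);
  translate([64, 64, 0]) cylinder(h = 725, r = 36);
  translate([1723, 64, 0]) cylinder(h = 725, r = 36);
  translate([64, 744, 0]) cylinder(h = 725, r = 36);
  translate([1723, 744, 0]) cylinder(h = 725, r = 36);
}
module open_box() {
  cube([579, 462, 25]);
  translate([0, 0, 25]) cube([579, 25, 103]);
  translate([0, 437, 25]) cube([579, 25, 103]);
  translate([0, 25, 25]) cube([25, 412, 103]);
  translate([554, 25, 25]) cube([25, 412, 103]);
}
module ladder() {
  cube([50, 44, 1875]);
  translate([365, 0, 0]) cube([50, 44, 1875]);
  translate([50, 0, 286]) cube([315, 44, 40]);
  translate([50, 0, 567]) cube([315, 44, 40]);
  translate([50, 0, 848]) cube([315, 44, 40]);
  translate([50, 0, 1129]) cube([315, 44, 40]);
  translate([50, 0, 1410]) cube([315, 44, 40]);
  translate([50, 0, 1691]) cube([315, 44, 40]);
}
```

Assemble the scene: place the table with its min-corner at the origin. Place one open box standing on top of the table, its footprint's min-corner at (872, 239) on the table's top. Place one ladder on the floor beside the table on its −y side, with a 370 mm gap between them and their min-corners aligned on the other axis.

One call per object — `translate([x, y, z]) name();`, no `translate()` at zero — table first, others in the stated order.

table();
translate([872, 239, 766]) open_box();
translate([0, -414, 0]) ladder();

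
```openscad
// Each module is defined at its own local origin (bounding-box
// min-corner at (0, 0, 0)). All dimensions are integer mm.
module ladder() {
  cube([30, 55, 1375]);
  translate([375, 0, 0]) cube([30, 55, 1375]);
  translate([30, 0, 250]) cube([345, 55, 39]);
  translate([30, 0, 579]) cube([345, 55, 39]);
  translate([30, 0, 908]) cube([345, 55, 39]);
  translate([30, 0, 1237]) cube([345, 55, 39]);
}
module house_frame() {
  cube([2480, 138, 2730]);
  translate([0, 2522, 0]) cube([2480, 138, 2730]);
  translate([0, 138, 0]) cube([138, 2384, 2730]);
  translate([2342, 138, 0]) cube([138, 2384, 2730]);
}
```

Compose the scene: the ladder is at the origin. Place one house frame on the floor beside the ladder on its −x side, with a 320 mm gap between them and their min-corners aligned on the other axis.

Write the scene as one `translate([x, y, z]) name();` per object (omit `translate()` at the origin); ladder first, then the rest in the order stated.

ladder();
translate([-2800, 0, 0]) house_frame();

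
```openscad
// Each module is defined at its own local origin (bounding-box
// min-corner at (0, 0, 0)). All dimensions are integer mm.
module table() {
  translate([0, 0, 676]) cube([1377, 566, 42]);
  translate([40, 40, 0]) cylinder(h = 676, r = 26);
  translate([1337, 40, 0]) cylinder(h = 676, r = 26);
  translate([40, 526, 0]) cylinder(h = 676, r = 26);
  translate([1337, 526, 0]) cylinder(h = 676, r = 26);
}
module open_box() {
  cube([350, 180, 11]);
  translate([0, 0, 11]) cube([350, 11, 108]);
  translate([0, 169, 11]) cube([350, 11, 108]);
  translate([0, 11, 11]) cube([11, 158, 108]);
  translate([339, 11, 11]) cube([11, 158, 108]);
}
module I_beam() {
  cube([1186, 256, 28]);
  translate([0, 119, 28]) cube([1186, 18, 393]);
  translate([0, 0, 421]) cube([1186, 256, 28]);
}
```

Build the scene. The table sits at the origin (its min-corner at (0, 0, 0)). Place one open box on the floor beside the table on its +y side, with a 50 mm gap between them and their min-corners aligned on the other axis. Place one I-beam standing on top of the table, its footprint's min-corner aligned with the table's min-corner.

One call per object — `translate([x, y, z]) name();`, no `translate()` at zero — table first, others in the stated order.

table();
translate([0, 616, 0]) open_box();
translate([0, 0, 718]) I_beam();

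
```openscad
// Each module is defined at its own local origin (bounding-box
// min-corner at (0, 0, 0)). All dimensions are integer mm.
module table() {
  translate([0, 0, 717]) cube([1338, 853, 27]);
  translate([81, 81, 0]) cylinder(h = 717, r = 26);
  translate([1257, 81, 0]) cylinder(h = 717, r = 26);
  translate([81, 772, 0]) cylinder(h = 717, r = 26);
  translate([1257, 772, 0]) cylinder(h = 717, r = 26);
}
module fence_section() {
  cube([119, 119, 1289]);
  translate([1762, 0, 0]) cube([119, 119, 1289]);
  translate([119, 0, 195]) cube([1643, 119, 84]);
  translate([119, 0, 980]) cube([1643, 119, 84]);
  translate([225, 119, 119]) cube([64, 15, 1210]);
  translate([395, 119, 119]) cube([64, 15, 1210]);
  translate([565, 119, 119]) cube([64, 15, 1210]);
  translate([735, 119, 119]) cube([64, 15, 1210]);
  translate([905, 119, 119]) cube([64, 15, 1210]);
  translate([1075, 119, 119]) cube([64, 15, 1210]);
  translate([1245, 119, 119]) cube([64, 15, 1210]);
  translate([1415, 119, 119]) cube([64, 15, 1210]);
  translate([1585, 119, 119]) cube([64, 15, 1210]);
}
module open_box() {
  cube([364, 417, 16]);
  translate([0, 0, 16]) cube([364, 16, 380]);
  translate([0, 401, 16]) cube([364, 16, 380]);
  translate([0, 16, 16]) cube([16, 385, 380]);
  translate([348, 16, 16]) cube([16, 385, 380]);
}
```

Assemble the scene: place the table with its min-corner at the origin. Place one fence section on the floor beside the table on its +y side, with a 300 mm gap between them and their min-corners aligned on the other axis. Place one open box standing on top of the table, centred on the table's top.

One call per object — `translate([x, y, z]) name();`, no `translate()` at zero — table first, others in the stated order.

table();
translate([0, 1153, 0]) fence_section();
translate([487, 218, 744]) open_box();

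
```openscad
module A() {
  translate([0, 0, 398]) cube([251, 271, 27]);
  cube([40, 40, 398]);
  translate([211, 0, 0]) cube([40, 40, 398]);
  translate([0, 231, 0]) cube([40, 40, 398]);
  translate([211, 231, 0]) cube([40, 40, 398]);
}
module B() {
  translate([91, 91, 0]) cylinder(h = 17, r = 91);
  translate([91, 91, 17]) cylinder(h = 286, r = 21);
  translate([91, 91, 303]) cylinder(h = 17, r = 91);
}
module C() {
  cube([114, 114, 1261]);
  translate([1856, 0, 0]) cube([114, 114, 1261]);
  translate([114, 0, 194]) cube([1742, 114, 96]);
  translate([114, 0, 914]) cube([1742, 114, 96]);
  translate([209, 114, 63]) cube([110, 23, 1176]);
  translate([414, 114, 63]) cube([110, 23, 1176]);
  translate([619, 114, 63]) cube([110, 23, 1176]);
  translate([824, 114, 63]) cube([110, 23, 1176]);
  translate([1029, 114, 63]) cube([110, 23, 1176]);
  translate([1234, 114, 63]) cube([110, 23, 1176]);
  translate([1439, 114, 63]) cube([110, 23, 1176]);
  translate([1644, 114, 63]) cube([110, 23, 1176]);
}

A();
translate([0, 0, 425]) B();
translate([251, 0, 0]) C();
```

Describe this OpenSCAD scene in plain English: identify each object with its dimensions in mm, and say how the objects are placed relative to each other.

A is a four-legged stool. The seat is 251×271 mm, 27 mm thick, top at z = 425 mm. It stands on four square legs, each 40×40 mm in cross-section, from z = 0 to the seat underside, each flush with a corner of the seat.

B is a spool: two coaxial disc flanges of radius 91 mm and thickness 17 mm, joined by a core cylinder of radius 21 mm and height 286 mm. The lower flange rests on z = 0 and the three cylinders share a vertical axis.

C is a fence section. Two 114×114 mm posts, 1261 mm tall, stand on the floor with a clear span of 1742 mm between their inner faces. Two horizontal rails of 114×96 mm section span the gap between the posts with their undersides at z = 194 mm and z = 914 mm, flush with the posts' −y face. 8 pickets, each 110 mm wide, 23 mm thick and 1176 mm tall, are fixed to the +y face of the rails with their bottoms at z = 63 mm, evenly spaced across the span with equal gaps (rounded down to the nearest mm) at the −x end and between each pair — any rounding remainder accumulates at the +x end.

The spool is on top of the stool. The fence section is against the stool's +x side, with their −y faces flush.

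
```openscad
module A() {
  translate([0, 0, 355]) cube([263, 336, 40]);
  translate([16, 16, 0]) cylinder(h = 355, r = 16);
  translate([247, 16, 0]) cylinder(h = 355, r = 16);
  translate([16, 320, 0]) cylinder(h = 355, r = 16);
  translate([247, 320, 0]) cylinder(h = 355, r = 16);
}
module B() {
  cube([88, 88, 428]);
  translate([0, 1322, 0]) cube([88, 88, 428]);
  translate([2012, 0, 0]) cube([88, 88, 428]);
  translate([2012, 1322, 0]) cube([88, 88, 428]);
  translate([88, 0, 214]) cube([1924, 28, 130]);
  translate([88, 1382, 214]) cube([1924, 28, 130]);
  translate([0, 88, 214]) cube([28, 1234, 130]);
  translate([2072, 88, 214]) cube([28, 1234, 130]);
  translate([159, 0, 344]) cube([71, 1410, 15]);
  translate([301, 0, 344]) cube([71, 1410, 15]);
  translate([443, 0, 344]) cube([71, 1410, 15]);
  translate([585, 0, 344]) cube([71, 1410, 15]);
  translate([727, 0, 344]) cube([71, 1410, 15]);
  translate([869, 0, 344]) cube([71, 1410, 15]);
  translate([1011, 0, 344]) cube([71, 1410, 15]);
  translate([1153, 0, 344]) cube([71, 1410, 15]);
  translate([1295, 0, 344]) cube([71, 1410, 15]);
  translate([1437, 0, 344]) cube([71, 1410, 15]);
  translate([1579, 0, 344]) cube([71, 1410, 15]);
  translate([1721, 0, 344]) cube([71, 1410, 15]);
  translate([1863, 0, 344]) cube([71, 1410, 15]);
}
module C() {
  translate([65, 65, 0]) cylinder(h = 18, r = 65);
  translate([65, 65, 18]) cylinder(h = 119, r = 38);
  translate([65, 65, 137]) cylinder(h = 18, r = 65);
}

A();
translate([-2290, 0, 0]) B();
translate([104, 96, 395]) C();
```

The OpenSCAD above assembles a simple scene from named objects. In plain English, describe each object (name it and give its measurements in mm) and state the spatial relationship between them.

A is a four-legged stool. The seat is a 263×336×40 mm slab whose top surface is at z = 395 mm; four round legs, each 32 mm in diameter, run from the floor (z = 0) to the underside of the seat, each leg's axis is inset half a diameter from the nearest pair of seat edges (so the leg's bounding box is flush with the corner).

B is a bed frame 2100 mm long (x) by 1410 mm wide (y). Four 88×88 mm corner posts, 428 mm tall, at the corners of the footprint. Four rails of 28 mm thickness and 130 mm height run between adjacent posts with their undersides at z = 214 mm, their outer faces flush with the outside of the frame (the two x-running rails run between the posts' inner faces; the two y-running rails run between the posts' inner faces). 13 slats, each 71 mm wide (x) and 15 mm thick, lie across the top of the two x-running rails, running the full 1410 mm width of the frame in y; the slats are evenly spaced along x between the inner faces of the end posts with equal gaps (rounded down to the nearest mm) at the −x end and between each pair — any rounding remainder accumulates at the +x end.

C is a spool: two coaxial disc flanges of radius 65 mm and thickness 18 mm, joined by a core cylinder of radius 38 mm and height 119 mm. The lower flange rests on z = 0 and the three cylinders share a vertical axis.

The bed frame is on the floor beside the stool on its −x side. The spool is on top of the stool.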